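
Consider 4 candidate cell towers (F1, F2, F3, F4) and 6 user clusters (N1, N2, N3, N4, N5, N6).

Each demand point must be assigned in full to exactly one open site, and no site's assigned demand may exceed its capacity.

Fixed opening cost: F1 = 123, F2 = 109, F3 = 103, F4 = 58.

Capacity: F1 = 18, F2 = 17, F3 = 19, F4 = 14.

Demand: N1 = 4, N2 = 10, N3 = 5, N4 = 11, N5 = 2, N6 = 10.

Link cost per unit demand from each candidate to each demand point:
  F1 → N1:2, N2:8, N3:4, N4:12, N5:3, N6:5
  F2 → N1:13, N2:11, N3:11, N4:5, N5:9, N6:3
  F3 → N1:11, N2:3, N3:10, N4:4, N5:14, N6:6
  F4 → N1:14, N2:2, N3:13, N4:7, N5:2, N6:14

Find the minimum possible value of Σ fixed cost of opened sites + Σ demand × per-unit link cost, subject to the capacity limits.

460

Open {F1, F3, F4}; cheapest assignment that respects the capacities:
  F1 (cap 18, load 14): N1, N6 — cost 4×2 + 10×5 = 58
  F3 (cap 19, load 16): N3, N4 — cost 5×10 + 11×4 = 94
  F4 (cap 14, load 12): N2, N5 — cost 10×2 + 2×2 = 24
  Shipping 176, fixed 284 → total 460.
  Any other capacity-feasible assignment to {F1, F3, F4} ships for at least 176.
Compare {F2, F3, F4}: its best feasible assignment gives total 467.
Compare {F1, F2, F4}: its best feasible assignment gives total 482.
Every other set of open sites that can feasibly serve all demand totals ≥ 467 even under its best assignment. Minimum: 460.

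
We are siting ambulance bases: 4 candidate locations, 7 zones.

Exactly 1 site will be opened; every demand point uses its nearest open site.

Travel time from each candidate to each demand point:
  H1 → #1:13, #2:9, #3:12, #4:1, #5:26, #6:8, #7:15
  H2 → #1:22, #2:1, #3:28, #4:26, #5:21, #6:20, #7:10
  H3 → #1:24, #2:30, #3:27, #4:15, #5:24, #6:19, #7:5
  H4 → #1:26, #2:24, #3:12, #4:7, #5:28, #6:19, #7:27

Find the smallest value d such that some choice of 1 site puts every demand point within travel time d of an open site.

Open {H1}.
  Farthest demand point is #5 at travel time 26 (to H1); all others are ≤ 26.
With {H2} the worst case is 28.
With {H4} the worst case is 28.
No size-1 selection achieves below 26.

26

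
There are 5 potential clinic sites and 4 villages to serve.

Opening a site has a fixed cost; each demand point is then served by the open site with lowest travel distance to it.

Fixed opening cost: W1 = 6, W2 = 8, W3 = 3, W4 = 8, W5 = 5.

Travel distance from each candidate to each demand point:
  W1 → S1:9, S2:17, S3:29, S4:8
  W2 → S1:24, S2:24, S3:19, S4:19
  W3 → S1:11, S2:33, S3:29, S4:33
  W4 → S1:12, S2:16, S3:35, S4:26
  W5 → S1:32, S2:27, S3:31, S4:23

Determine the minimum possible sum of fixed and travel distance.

Open {W1, W2}: assign each demand point to its cheapest open site.
  S1→W1 9, S2→W1 17, S3→W2 19, S4→W1 8
  travel distance 53, fixed 14 → total 67.
Compare {W1}: travel distance 63 + fixed 6 = 69.
Compare {W1, W2, W3}: travel distance 53 + fixed 17 = 70.
Compare {W1, W3}: travel distance 63 + fixed 9 = 72.
All other subsets cost ≥ 69. Minimum total cost: 67.

67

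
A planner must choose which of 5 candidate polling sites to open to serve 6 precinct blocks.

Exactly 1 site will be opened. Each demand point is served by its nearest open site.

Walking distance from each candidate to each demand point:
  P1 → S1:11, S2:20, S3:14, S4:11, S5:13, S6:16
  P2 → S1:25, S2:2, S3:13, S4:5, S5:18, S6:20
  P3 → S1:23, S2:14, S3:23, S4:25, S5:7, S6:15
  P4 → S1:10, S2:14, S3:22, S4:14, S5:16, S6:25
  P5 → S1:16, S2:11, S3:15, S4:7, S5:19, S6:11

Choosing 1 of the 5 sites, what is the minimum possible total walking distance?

Open {P5}.
  S1→P5 16, S2→P5 11, S3→P5 15, S4→P5 7, S5→P5 19, S6→P5 11  ⇒ total 79.
Compare {P2}: total 83.
Compare {P1}: total 85.
No size-1 selection does better; minimum is 79.

79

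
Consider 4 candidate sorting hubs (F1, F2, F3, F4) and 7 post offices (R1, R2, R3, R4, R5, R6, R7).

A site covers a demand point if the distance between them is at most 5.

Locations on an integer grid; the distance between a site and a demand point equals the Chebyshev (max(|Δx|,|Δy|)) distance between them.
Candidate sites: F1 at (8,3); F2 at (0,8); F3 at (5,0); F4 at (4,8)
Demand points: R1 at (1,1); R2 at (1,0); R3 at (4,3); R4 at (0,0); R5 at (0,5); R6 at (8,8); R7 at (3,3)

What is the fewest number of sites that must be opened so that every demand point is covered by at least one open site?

Coverage sets (demand points within 5 of each site):
  F1: {R3, R6, R7}
  F2: {R3, R5, R7}
  F3: {R1, R2, R3, R4, R5, R7}
  F4: {R3, R5, R6, R7}
No single site covers all 7 demand points.
But {F1, F3} covers everything, so the minimum is 2.

2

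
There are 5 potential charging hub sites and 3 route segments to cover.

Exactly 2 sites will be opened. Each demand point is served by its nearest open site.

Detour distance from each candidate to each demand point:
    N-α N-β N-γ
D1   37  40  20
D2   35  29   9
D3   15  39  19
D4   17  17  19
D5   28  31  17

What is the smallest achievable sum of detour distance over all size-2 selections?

Open {D2, D4}.
  N-α→D4 17, N-β→D4 17, N-γ→D2 9  ⇒ total 43.
Compare {D3, D4}: total 51.
Compare {D4, D5}: total 51.
No size-2 selection does better; minimum is 43.

43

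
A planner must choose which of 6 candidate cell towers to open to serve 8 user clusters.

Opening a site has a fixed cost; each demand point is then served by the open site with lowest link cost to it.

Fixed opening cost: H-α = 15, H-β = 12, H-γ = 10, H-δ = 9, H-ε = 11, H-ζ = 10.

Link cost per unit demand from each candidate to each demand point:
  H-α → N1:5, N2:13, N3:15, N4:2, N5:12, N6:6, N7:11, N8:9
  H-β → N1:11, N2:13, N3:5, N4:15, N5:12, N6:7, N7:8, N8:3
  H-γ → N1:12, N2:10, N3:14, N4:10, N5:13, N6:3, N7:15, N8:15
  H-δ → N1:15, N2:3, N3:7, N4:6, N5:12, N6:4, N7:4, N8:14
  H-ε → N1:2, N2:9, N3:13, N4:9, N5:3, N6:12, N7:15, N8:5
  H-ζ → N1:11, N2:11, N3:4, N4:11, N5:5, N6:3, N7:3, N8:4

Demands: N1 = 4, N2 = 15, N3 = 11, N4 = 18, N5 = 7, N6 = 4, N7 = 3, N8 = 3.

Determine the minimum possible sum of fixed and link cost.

Open {H-α, H-δ, H-ε, H-ζ}: assign each demand point to its cheapest open site.
  N1→H-ε 4×2=8, N2→H-δ 15×3=45, N3→H-ζ 11×4=44, N4→H-α 18×2=36, N5→H-ε 7×3=21, N6→H-ζ 4×3=12, N7→H-ζ 3×3=9, N8→H-ζ 3×4=12
  link cost 187, fixed 45 → total 232.
Compare {H-α, H-β, H-δ, H-ε, H-ζ}: link cost 184 + fixed 57 = 241.
Compare {H-α, H-γ, H-δ, H-ε, H-ζ}: link cost 187 + fixed 55 = 242.
Compare {H-α, H-δ, H-ζ}: link cost 213 + fixed 34 = 247.
All other subsets cost ≥ 241. Minimum total cost: 232.

232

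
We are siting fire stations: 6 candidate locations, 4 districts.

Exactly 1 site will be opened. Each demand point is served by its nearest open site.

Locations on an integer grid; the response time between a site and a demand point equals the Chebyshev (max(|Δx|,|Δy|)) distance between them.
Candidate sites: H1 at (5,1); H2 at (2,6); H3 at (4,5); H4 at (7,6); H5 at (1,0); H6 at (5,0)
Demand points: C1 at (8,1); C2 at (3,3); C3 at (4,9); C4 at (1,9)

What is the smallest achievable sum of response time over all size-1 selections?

Open {H3}.
  C1→H3 4, C2→H3 2, C3→H3 4, C4→H3 4  ⇒ total 14.
Compare {H2}: total 15.
Compare {H4}: total 18.
No size-1 selection does better; minimum is 14.

14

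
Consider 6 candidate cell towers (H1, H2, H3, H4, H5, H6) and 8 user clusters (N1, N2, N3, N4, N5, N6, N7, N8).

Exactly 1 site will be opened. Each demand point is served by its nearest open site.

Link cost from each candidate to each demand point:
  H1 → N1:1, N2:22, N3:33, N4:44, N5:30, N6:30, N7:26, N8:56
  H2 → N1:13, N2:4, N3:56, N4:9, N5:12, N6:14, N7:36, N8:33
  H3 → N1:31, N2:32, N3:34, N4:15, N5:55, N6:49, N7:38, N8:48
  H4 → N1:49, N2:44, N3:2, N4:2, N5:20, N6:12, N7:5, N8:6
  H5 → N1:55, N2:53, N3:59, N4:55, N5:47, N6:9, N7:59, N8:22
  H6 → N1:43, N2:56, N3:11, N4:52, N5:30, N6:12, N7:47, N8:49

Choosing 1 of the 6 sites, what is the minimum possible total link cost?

140

Open {H4}.
  N1→H4 49, N2→H4 44, N3→H4 2, N4→H4 2, N5→H4 20, N6→H4 12, N7→H4 5, N8→H4 6  ⇒ total 140.
Compare {H2}: total 177.
Compare {H1}: total 242.
No size-1 selection does better; minimum is 140.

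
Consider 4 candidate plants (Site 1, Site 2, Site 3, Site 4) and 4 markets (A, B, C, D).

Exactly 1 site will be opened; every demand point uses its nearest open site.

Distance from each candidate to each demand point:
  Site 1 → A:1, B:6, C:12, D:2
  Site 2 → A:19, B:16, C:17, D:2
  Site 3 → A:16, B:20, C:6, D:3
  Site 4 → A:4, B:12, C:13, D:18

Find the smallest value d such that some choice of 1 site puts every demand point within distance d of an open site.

Open {Site 1}.
  Farthest demand point is C at distance 12 (to Site 1); all others are ≤ 12.
With {Site 4} the worst case is 18.
With {Site 2} the worst case is 19.
No size-1 selection achieves below 12.

12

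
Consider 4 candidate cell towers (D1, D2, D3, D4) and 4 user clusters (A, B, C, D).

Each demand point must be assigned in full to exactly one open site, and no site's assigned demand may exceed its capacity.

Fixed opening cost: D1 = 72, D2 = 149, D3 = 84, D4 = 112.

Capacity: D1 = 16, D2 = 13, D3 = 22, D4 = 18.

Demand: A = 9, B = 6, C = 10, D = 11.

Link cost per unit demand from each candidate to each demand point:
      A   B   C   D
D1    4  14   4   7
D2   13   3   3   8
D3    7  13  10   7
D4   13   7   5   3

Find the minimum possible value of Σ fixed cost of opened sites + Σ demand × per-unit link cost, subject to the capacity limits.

Open {D1, D3}; cheapest assignment that respects the capacities:
  D1 (cap 16, load 16): B, C — cost 6×14 + 10×4 = 124
  D3 (cap 22, load 20): A, D — cost 9×7 + 11×7 = 140
  Shipping 264, fixed 156 → total 420.
  Any other capacity-feasible assignment to {D1, D3} ships for at least 264.
Compare {D3, D4}: its best feasible assignment gives total 428.
Compare {D1, D3, D4}: its best feasible assignment gives total 446.
Every other set of open sites that can feasibly serve all demand totals ≥ 428 even under its best assignment. Minimum: 420.

420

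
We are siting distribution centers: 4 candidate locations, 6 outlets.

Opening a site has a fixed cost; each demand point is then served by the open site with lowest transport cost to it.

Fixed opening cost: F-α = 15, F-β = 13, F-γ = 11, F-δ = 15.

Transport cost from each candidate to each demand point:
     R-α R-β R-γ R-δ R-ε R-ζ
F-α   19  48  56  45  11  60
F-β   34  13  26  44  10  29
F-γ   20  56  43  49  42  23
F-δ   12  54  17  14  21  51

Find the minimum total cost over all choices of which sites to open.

Open {F-β, F-δ}: assign each demand point to its cheapest open site.
  R-α→F-δ 12, R-β→F-β 13, R-γ→F-δ 17, R-δ→F-δ 14, R-ε→F-β 10, R-ζ→F-β 29
  transport cost 95, fixed 28 → total 123.
Compare {F-β, F-γ, F-δ}: transport cost 89 + fixed 39 = 128.
Compare {F-α, F-β, F-δ}: transport cost 95 + fixed 43 = 138.
Compare {F-α, F-β, F-γ, F-δ}: transport cost 89 + fixed 54 = 143.
All other subsets cost ≥ 128. Minimum total cost: 123.

123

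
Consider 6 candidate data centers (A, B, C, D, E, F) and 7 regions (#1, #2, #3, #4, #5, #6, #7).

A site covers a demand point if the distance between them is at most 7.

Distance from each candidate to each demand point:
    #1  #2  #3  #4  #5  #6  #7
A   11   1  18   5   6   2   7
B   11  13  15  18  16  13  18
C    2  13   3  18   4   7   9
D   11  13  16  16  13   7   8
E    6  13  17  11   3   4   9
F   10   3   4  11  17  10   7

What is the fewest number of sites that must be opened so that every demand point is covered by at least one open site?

Coverage sets (demand points within 7 of each site):
  A: {#2, #4, #5, #6, #7}
  B: {}
  C: {#1, #3, #5, #6}
  D: {#6}
  E: {#1, #5, #6}
  F: {#2, #3, #7}
No single site covers all 7 demand points.
But {A, C} covers everything, so the minimum is 2.

2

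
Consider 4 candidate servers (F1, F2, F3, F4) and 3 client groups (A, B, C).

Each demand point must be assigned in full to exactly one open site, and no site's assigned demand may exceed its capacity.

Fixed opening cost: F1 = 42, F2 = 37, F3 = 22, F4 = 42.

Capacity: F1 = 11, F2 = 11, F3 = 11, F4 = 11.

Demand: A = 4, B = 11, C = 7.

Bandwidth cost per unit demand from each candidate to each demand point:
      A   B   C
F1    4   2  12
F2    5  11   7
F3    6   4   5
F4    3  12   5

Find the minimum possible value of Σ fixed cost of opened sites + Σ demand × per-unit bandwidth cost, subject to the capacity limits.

Open {F1, F3}; cheapest assignment that respects the capacities:
  F1 (cap 11, load 11): B — cost 11×2 = 22
  F3 (cap 11, load 11): A, C — cost 4×6 + 7×5 = 59
  Shipping 81, fixed 64 → total 145.
  Any other capacity-feasible assignment to {F1, F3} ships for at least 81.
Compare {F1, F4}: its best feasible assignment gives total 153.
Compare {F3, F4}: its best feasible assignment gives total 155.
Every other set of open sites that can feasibly serve all demand totals ≥ 153 even under its best assignment. Minimum: 145.

145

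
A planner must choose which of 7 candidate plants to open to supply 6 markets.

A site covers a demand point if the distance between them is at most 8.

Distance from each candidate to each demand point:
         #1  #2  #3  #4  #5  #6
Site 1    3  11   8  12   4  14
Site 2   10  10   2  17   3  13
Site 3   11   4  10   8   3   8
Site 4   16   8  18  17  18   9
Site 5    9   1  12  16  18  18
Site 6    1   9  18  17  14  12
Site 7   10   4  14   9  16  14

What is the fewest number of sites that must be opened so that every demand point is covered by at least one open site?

2

Coverage sets (demand points within 8 of each site):
  Site 1: {#1, #3, #5}
  Site 2: {#3, #5}
  Site 3: {#2, #4, #5, #6}
  Site 4: {#2}
  Site 5: {#2}
  Site 6: {#1}
  Site 7: {#2}
No single site covers all 6 demand points.
But {Site 1, Site 3} covers everything, so the minimum is 2.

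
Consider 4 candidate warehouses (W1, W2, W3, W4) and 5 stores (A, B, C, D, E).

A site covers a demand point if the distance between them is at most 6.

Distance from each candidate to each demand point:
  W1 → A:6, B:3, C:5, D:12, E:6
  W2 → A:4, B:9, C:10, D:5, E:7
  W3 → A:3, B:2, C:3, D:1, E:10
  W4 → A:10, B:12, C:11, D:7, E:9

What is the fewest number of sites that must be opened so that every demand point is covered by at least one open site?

2

Coverage sets (demand points within 6 of each site):
  W1: {A, B, C, E}
  W2: {A, D}
  W3: {A, B, C, D}
  W4: {}
No single site covers all 5 demand points.
But {W1, W2} covers everything, so the minimum is 2.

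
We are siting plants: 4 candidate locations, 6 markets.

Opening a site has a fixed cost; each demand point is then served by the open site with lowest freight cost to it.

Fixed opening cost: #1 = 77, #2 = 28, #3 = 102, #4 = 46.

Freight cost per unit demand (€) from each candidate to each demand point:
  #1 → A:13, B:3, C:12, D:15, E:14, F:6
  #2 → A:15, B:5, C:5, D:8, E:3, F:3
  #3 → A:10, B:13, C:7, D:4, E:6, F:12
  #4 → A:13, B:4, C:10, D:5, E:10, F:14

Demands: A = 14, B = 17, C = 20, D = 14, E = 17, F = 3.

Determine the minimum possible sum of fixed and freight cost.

Open {#2, #4}: assign each demand point to its cheapest open site.
  A→#4 14×13=182, B→#4 17×4=68, C→#2 20×5=100, D→#4 14×5=70, E→#2 17×3=51, F→#2 3×3=9
  freight cost 480, fixed 74 → total 554.
Compare {#2, #3}: freight cost 441 + fixed 130 = 571.
Compare {#2}: freight cost 567 + fixed 28 = 595.
Compare {#2, #3, #4}: freight cost 424 + fixed 176 = 600.
All other subsets cost ≥ 571. Minimum total cost: 554.

554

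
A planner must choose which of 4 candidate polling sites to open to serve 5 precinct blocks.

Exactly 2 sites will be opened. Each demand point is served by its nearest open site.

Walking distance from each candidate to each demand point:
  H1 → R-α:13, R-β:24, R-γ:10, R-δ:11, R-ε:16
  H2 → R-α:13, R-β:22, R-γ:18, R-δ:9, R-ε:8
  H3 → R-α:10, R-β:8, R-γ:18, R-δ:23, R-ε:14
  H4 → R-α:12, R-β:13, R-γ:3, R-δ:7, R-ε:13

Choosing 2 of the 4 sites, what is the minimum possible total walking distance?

Open {H3, H4}.
  R-α→H3 10, R-β→H3 8, R-γ→H4 3, R-δ→H4 7, R-ε→H4 13  ⇒ total 41.
Compare {H2, H4}: total 43.
Compare {H1, H4}: total 48.
No size-2 selection does better; minimum is 41.

41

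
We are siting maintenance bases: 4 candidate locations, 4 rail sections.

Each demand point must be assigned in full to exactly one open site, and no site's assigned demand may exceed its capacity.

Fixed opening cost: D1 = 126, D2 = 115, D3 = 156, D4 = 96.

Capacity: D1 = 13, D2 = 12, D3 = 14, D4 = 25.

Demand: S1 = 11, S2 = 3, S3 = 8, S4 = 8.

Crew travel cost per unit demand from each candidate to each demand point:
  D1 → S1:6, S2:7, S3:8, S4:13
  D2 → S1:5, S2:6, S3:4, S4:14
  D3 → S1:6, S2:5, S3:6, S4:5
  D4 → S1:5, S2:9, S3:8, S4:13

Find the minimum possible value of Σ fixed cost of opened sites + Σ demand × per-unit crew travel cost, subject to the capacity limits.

420

Open {D2, D4}; cheapest assignment that respects the capacities:
  D2 (cap 12, load 11): S2, S3 — cost 3×6 + 8×4 = 50
  D4 (cap 25, load 19): S1, S4 — cost 11×5 + 8×13 = 159
  Shipping 209, fixed 211 → total 420.
  Any other capacity-feasible assignment to {D2, D4} ships for at least 209.
Compare {D3, D4}: its best feasible assignment gives total 426.
Compare {D1, D4}: its best feasible assignment gives total 466.
Every other set of open sites that can feasibly serve all demand totals ≥ 426 even under its best assignment. Minimum: 420.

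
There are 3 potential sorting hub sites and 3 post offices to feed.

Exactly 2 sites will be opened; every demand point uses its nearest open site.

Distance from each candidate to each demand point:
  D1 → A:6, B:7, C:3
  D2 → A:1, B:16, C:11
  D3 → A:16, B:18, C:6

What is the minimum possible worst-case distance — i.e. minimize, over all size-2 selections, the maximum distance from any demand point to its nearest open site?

Open {D1, D2}.
  Farthest demand point is B at distance 7 (to D1); all others are ≤ 7.
With {D1, D3} the worst case is 7.
With {D2, D3} the worst case is 16.
No size-2 selection achieves below 7.

7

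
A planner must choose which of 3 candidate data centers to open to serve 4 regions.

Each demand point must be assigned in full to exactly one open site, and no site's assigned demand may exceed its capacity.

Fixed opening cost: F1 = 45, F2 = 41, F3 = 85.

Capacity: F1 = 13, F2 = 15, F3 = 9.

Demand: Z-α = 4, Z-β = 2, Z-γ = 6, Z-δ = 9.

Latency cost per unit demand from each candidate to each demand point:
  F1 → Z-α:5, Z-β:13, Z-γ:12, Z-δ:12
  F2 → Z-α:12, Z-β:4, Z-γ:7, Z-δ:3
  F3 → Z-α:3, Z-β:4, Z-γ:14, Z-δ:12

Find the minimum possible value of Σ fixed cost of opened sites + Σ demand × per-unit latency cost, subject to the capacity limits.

201

Open {F1, F2}; cheapest assignment that respects the capacities:
  F1 (cap 13, load 6): Z-α, Z-β — cost 4×5 + 2×13 = 46
  F2 (cap 15, load 15): Z-γ, Z-δ — cost 6×7 + 9×3 = 69
  Shipping 115, fixed 86 → total 201.
  Any other capacity-feasible assignment to {F1, F2} ships for at least 115.
Compare {F2, F3}: its best feasible assignment gives total 215.
Compare {F1, F2, F3}: its best feasible assignment gives total 260.
Every other set of open sites that can feasibly serve all demand totals ≥ 215 even under its best assignment. Minimum: 201.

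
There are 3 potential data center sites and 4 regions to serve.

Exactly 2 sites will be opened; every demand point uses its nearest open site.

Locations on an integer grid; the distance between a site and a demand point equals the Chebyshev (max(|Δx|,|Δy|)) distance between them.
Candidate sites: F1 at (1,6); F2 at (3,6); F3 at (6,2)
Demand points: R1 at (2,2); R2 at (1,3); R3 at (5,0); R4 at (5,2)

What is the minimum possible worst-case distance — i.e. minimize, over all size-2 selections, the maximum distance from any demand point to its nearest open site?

Open {F1, F3}.
  Farthest demand point is R1 at distance 4 (to F1); all others are ≤ 4.
With {F2, F3} the worst case is 4.
With {F1, F2} the worst case is 6.
No size-2 selection achieves below 4.

4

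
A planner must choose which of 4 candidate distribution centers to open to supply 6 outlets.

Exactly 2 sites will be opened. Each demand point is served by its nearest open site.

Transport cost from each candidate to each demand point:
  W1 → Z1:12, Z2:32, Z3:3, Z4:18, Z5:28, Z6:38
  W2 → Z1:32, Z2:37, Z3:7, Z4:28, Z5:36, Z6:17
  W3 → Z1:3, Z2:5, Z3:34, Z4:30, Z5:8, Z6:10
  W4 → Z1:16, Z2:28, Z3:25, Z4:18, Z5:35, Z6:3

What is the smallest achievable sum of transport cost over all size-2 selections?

Open {W1, W3}.
  Z1→W3 3, Z2→W3 5, Z3→W1 3, Z4→W1 18, Z5→W3 8, Z6→W3 10  ⇒ total 47.
Compare {W2, W3}: total 61.
Compare {W3, W4}: total 62.
No size-2 selection does better; minimum is 47.

47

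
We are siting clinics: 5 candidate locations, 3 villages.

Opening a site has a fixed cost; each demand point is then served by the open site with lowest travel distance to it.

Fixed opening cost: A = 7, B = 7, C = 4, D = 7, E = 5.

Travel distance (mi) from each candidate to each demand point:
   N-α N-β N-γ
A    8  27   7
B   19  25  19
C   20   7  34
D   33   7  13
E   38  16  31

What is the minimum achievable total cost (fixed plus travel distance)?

33

Open {A, C}: assign each demand point to its cheapest open site.
  N-α→A 8, N-β→C 7, N-γ→A 7
  travel distance 22, fixed 11 → total 33.
Compare {A, D}: travel distance 22 + fixed 14 = 36.
Compare {A, C, E}: travel distance 22 + fixed 16 = 38.
Compare {A, B, C}: travel distance 22 + fixed 18 = 40.
All other subsets cost ≥ 36. Minimum total cost: 33.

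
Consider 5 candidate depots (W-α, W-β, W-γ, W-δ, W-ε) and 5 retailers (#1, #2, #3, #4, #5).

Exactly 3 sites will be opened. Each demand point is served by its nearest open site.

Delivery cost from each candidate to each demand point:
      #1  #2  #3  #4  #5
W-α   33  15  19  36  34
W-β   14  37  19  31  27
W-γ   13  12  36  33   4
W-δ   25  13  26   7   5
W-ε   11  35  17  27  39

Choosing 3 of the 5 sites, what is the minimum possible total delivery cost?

Open {W-γ, W-δ, W-ε}.
  #1→W-ε 11, #2→W-γ 12, #3→W-ε 17, #4→W-δ 7, #5→W-γ 4  ⇒ total 51.
Compare {W-α, W-δ, W-ε}: total 53.
Compare {W-β, W-δ, W-ε}: total 53.
No size-3 selection does better; minimum is 51.

51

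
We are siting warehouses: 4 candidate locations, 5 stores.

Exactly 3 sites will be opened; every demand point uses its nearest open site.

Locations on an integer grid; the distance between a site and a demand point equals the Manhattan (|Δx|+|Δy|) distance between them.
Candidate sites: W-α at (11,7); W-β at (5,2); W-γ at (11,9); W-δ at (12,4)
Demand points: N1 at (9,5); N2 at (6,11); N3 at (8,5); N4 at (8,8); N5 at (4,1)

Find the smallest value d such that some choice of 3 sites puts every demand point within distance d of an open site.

7

Open {W-α, W-β, W-γ}.
  Farthest demand point is N2 at distance 7 (to W-γ); all others are ≤ 7.
With {W-β, W-γ, W-δ} the worst case is 7.
With {W-α, W-β, W-δ} the worst case is 9.
No size-3 selection achieves below 7.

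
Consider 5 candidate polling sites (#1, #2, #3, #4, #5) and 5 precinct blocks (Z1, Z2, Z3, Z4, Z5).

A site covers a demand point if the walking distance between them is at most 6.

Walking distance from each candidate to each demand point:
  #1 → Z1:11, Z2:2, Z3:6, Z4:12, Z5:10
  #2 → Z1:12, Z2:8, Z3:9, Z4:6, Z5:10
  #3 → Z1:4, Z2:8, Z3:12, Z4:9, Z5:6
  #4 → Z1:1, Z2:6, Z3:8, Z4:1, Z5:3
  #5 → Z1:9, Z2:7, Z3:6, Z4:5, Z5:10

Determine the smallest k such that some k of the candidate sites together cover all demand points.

2

Coverage sets (demand points within 6 of each site):
  #1: {Z2, Z3}
  #2: {Z4}
  #3: {Z1, Z5}
  #4: {Z1, Z2, Z4, Z5}
  #5: {Z3, Z4}
No single site covers all 5 demand points.
But {#1, #4} covers everything, so the minimum is 2.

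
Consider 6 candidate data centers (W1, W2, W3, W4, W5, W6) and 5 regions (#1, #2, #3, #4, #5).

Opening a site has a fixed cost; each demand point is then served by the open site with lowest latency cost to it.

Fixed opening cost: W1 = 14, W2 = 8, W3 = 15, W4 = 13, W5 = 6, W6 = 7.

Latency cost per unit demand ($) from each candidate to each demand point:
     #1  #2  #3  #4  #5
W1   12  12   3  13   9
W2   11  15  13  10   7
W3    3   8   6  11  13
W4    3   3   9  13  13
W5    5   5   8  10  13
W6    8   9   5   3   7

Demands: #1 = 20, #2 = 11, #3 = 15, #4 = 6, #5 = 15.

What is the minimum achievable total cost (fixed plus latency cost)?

295

Open {W1, W4, W6}: assign each demand point to its cheapest open site.
  #1→W4 20×3=60, #2→W4 11×3=33, #3→W1 15×3=45, #4→W6 6×3=18, #5→W6 15×7=105
  latency cost 261, fixed 34 → total 295.
Compare {W1, W4, W5, W6}: latency cost 261 + fixed 40 = 301.
Compare {W1, W2, W4, W6}: latency cost 261 + fixed 42 = 303.
Compare {W1, W2, W4, W5, W6}: latency cost 261 + fixed 48 = 309.
All other subsets cost ≥ 301. Minimum total cost: 295.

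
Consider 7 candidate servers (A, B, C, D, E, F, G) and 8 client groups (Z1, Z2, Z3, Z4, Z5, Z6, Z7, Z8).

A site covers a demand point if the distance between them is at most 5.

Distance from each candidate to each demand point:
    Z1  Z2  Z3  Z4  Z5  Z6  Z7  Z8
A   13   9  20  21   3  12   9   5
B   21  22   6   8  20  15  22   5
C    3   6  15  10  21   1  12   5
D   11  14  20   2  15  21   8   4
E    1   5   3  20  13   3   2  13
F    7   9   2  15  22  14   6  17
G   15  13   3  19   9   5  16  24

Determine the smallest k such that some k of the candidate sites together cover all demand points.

3

Coverage sets (demand points within 5 of each site):
  A: {Z5, Z8}
  B: {Z8}
  C: {Z1, Z6, Z8}
  D: {Z4, Z8}
  E: {Z1, Z2, Z3, Z6, Z7}
  F: {Z3}
  G: {Z3, Z6}
No 2 sites suffice: every size-2 union leaves at least one demand point uncovered.
But {A, D, E} covers everything, so the minimum is 3.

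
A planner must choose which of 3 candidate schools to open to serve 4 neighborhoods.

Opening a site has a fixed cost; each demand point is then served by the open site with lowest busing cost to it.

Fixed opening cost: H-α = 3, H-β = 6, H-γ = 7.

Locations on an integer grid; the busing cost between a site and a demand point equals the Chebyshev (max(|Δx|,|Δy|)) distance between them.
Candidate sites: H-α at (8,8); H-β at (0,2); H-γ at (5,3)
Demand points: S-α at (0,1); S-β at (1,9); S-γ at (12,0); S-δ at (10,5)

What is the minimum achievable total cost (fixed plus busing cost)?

Open {H-α, H-β}: assign each demand point to its cheapest open site.
  S-α→H-β 1, S-β→H-α 7, S-γ→H-α 8, S-δ→H-α 3
  busing cost 19, fixed 9 → total 28.
Compare {H-α}: busing cost 26 + fixed 3 = 29.
Compare {H-γ}: busing cost 23 + fixed 7 = 30.
Compare {H-α, H-γ}: busing cost 21 + fixed 10 = 31.
All other subsets cost ≥ 29. Minimum total cost: 28.

28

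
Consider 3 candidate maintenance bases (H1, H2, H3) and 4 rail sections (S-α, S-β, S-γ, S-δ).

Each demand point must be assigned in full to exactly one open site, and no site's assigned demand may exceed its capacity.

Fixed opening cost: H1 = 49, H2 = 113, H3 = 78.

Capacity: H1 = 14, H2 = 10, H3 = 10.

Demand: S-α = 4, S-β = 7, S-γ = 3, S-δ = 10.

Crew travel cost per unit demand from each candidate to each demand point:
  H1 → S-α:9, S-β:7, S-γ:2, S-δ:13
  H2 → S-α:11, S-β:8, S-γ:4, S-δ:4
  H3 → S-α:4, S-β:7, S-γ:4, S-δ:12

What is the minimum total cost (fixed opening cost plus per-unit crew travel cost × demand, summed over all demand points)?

Open {H1, H2}; cheapest assignment that respects the capacities:
  H1 (cap 14, load 14): S-α, S-β, S-γ — cost 4×9 + 7×7 + 3×2 = 91
  H2 (cap 10, load 10): S-δ — cost 10×4 = 40
  Shipping 131, fixed 162 → total 293.
  Any other capacity-feasible assignment to {H1, H2} ships for at least 131.
Compare {H1, H3}: its best feasible assignment gives total 338.
Compare {H1, H2, H3}: its best feasible assignment gives total 351.
Every other set of open sites that can feasibly serve all demand totals ≥ 338 even under its best assignment. Minimum: 293.

293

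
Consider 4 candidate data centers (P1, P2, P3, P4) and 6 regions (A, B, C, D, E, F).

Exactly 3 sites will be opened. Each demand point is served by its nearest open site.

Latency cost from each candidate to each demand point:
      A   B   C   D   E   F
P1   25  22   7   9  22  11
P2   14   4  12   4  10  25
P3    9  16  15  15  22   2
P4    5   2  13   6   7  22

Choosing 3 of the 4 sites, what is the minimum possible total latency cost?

29

Open {P1, P3, P4}.
  A→P4 5, B→P4 2, C→P1 7, D→P4 6, E→P4 7, F→P3 2  ⇒ total 29.
Compare {P2, P3, P4}: total 32.
Compare {P1, P2, P3}: total 36.
No size-3 selection does better; minimum is 29.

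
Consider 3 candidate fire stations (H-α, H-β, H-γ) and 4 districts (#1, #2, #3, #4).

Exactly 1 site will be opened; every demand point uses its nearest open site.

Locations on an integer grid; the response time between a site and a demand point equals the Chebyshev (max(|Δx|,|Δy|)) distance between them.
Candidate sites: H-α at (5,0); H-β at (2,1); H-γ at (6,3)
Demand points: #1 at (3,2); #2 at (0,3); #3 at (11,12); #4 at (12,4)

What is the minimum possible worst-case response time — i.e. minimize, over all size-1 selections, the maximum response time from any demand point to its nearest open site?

Open {H-γ}.
  Farthest demand point is #3 at response time 9 (to H-γ); all others are ≤ 9.
With {H-β} the worst case is 11.
With {H-α} the worst case is 12.
No size-1 selection achieves below 9.

9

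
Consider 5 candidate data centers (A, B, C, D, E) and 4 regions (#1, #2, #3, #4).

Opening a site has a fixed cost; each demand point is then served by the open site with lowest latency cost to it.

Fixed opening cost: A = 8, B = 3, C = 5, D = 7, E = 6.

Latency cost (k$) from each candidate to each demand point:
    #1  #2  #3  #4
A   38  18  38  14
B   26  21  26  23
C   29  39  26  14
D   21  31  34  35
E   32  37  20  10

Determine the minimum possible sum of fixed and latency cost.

Open {B, E}: assign each demand point to its cheapest open site.
  #1→B 26, #2→B 21, #3→E 20, #4→E 10
  latency cost 77, fixed 9 → total 86.
Compare {B, D, E}: latency cost 72 + fixed 16 = 88.
Compare {A, D, E}: latency cost 69 + fixed 21 = 90.
Compare {A, B, E}: latency cost 74 + fixed 17 = 91.
All other subsets cost ≥ 88. Minimum total cost: 86.

86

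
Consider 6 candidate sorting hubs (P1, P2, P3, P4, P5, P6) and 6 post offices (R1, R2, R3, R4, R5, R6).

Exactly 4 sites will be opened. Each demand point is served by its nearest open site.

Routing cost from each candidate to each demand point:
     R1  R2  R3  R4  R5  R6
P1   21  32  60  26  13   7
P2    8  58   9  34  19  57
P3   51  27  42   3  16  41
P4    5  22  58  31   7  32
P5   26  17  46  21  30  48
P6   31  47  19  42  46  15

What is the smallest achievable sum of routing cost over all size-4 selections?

Open {P1, P2, P3, P4}.
  R1→P4 5, R2→P4 22, R3→P2 9, R4→P3 3, R5→P4 7, R6→P1 7  ⇒ total 53.
Compare {P1, P2, P3, P5}: total 57.
Compare {P2, P3, P4, P6}: total 61.
No size-4 selection does better; minimum is 53.

53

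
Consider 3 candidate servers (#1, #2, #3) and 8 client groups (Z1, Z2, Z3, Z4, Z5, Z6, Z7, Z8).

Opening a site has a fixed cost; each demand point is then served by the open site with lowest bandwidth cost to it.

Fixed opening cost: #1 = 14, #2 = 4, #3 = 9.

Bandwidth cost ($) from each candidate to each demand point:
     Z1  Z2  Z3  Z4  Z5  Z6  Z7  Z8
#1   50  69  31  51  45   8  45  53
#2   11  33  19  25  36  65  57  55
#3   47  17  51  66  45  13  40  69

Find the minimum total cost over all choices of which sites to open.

Open {#2, #3}: assign each demand point to its cheapest open site.
  Z1→#2 11, Z2→#3 17, Z3→#2 19, Z4→#2 25, Z5→#2 36, Z6→#3 13, Z7→#3 40, Z8→#2 55
  bandwidth cost 216, fixed 13 → total 229.
Compare {#1, #2, #3}: bandwidth cost 209 + fixed 27 = 236.
Compare {#1, #2}: bandwidth cost 230 + fixed 18 = 248.
Compare {#2}: bandwidth cost 301 + fixed 4 = 305.
All other subsets cost ≥ 236. Minimum total cost: 229.

229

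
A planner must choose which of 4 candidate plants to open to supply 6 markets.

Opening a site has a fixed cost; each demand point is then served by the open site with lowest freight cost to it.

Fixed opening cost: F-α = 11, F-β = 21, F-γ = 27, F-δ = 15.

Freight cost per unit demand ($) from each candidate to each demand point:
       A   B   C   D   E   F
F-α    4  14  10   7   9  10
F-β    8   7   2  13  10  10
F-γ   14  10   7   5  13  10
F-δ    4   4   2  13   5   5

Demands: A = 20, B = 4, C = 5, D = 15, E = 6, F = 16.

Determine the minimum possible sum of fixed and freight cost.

333

Open {F-γ, F-δ}: assign each demand point to its cheapest open site.
  A→F-δ 20×4=80, B→F-δ 4×4=16, C→F-δ 5×2=10, D→F-γ 15×5=75, E→F-δ 6×5=30, F→F-δ 16×5=80
  freight cost 291, fixed 42 → total 333.
Compare {F-α, F-γ, F-δ}: freight cost 291 + fixed 53 = 344.
Compare {F-α, F-δ}: freight cost 321 + fixed 26 = 347.
Compare {F-β, F-γ, F-δ}: freight cost 291 + fixed 63 = 354.
All other subsets cost ≥ 344. Minimum total cost: 333.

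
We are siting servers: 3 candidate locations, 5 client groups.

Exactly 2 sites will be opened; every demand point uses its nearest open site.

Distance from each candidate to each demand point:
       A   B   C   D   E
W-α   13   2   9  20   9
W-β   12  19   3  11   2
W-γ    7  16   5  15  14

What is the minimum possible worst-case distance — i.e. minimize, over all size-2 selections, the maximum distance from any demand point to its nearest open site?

Open {W-α, W-β}.
  Farthest demand point is A at distance 12 (to W-β); all others are ≤ 12.
With {W-α, W-γ} the worst case is 15.
With {W-β, W-γ} the worst case is 16.
No size-2 selection achieves below 12.

12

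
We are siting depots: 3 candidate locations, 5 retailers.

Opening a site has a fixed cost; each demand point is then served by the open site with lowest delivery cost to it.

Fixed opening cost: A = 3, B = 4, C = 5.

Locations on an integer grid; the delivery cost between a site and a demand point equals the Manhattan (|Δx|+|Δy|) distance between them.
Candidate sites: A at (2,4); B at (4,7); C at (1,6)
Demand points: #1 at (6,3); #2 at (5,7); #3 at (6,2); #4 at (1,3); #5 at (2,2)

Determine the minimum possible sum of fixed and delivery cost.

Open {A, B}: assign each demand point to its cheapest open site.
  #1→A 5, #2→B 1, #3→A 6, #4→A 2, #5→A 2
  delivery cost 16, fixed 7 → total 23.
Compare {A}: delivery cost 21 + fixed 3 = 24.
Compare {A, C}: delivery cost 20 + fixed 8 = 28.
Compare {A, B, C}: delivery cost 16 + fixed 12 = 28.
All other subsets cost ≥ 24. Minimum total cost: 23.

23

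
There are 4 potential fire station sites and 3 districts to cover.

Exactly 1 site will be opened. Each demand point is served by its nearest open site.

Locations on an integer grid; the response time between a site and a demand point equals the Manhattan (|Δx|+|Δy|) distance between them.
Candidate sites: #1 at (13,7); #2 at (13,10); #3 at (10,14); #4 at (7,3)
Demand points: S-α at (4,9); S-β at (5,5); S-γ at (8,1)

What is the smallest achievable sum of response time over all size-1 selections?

16

Open {#4}.
  S-α→#4 9, S-β→#4 4, S-γ→#4 3  ⇒ total 16.
Compare {#1}: total 32.
Compare {#2}: total 37.
No size-1 selection does better; minimum is 16.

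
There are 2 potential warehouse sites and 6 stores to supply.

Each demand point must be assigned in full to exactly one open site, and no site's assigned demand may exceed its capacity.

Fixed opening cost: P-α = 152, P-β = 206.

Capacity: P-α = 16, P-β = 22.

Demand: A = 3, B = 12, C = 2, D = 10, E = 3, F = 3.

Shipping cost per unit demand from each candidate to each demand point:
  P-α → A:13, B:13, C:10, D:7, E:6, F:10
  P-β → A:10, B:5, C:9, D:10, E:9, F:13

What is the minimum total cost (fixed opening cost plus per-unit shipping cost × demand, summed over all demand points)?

Open {P-α, P-β}; cheapest assignment that respects the capacities:
  P-α (cap 16, load 16): D, E, F — cost 10×7 + 3×6 + 3×10 = 118
  P-β (cap 22, load 17): A, B, C — cost 3×10 + 12×5 + 2×9 = 108
  Shipping 226, fixed 358 → total 584.
  Any other capacity-feasible assignment to {P-α, P-β} ships for at least 226.
Total demand is 33 and no other set of sites has combined capacity ≥ 33, so {P-α, P-β} is the only feasible choice of open sites. Minimum: 584.

584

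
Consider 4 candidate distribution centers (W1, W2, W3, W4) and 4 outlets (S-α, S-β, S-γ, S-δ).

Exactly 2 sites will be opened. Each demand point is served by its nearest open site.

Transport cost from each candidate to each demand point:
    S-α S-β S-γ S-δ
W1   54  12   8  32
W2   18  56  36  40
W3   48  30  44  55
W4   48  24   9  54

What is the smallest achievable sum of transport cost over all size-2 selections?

Open {W1, W2}.
  S-α→W2 18, S-β→W1 12, S-γ→W1 8, S-δ→W1 32  ⇒ total 70.
Compare {W2, W4}: total 91.
Compare {W1, W3}: total 100.
No size-2 selection does better; minimum is 70.

70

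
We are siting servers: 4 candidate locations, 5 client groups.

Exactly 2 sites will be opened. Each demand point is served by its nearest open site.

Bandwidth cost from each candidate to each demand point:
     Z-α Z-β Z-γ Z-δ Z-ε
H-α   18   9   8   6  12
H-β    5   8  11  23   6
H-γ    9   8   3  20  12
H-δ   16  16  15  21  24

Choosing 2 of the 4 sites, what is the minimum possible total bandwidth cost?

33

Open {H-α, H-β}.
  Z-α→H-β 5, Z-β→H-β 8, Z-γ→H-α 8, Z-δ→H-α 6, Z-ε→H-β 6  ⇒ total 33.
Compare {H-α, H-γ}: total 38.
Compare {H-β, H-γ}: total 42.
No size-2 selection does better; minimum is 33.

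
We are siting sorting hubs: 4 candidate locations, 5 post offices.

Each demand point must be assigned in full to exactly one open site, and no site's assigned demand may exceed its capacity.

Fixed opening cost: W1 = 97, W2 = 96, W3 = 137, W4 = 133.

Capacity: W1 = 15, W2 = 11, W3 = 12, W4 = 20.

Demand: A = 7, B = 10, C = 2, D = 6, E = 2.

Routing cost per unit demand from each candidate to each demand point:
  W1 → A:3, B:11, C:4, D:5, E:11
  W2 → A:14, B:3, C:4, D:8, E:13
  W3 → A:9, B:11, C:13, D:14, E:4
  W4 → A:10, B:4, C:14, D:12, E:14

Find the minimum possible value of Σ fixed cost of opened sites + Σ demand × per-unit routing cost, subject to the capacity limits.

357

Open {W1, W4}; cheapest assignment that respects the capacities:
  W1 (cap 15, load 15): A, C, D — cost 7×3 + 2×4 + 6×5 = 59
  W4 (cap 20, load 12): B, E — cost 10×4 + 2×14 = 68
  Shipping 127, fixed 230 → total 357.
  Any other capacity-feasible assignment to {W1, W4} ships for at least 127.
Compare {W1, W3}: its best feasible assignment gives total 411.
Compare {W2, W4}: its best feasible assignment gives total 421.
Every other set of open sites that can feasibly serve all demand totals ≥ 411 even under its best assignment. Minimum: 357.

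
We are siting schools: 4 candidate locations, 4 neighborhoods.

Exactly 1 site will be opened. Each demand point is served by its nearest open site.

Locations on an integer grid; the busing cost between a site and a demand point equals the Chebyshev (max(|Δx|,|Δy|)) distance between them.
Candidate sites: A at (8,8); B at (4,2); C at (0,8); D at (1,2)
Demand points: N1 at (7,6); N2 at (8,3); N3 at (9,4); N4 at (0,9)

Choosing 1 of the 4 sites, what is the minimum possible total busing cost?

Open {A}.
  N1→A 2, N2→A 5, N3→A 4, N4→A 8  ⇒ total 19.
Compare {B}: total 20.
Compare {C}: total 25.
No size-1 selection does better; minimum is 19.

19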